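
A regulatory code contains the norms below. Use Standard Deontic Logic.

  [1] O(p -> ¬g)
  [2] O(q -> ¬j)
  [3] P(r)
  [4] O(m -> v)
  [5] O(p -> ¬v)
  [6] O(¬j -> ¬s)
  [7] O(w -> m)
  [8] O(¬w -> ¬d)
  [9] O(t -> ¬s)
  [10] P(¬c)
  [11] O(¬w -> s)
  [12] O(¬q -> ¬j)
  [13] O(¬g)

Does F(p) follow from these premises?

Premises 12 and 2 cover both cases: O(¬q -> ¬j) and O(q -> ¬j). Since ¬q ∨ q is a tautology, O(¬j) follows.
Premise 6 is O(¬j -> ¬s); since O(¬j), deontic closure gives O(¬s).
The contrapositive of premise 11 (O(¬w -> s)) is O(¬s -> w), and O(¬s) is already established, so O(w).
From O(w) and premise 7, O(w -> m), we obtain O(m).
From O(m) and premise 4, O(m -> v), we obtain O(v).
Premise 5 is O(p -> ¬v); contrapositively O(v -> ¬p). Since O(v) holds, K gives O(¬p).
Premises 1, 3, 8, 9, 10, 13 do not contribute to this derivation.
So O(¬p) holds, i.e. F(p). The claim follows.

Yes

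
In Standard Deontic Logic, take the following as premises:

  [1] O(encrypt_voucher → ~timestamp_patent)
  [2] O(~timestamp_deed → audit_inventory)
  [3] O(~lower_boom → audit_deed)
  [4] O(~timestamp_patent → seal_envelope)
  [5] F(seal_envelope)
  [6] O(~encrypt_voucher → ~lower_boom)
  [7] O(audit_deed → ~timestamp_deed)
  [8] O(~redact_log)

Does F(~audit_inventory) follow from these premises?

Yes

Premise 5 is F(seal_envelope), i.e. O(~seal_envelope).
Premise 4 is O(~timestamp_patent → seal_envelope); contrapositively O(~seal_envelope → timestamp_patent). Since O(~seal_envelope) holds, K gives O(timestamp_patent).
Premise 1, O(encrypt_voucher → ~timestamp_patent), contraposes to O(timestamp_patent → ~encrypt_voucher); with O(timestamp_patent) we get O(~encrypt_voucher).
Applying K to premise 6 (O(~encrypt_voucher → ~lower_boom)) and O(~encrypt_voucher) yields O(~lower_boom).
Applying K to premise 3 (O(~lower_boom → audit_deed)) and O(~lower_boom) yields O(audit_deed).
Applying K to premise 7 (O(audit_deed → ~timestamp_deed)) and O(audit_deed) yields O(~timestamp_deed).
Applying K to premise 2 (O(~timestamp_deed → audit_inventory)) and O(~timestamp_deed) yields O(audit_inventory).
Premise 8 does not contribute to this derivation.
So O(audit_inventory) holds, i.e. F(~audit_inventory). The claim follows.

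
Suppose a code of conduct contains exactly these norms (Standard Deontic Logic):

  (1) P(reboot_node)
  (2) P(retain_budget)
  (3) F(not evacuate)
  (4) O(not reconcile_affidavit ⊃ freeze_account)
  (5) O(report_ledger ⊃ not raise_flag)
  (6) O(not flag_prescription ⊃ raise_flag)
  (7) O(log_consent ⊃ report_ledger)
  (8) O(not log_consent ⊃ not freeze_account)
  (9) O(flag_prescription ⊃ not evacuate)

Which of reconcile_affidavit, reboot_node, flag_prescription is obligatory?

F(not evacuate) at premise 3 means O(evacuate).
Premise 9 is O(flag_prescription ⊃ not evacuate); contrapositively O(evacuate ⊃ not flag_prescription). Since O(evacuate) holds, K gives O(not flag_prescription).
Premise 6 is O(not flag_prescription ⊃ raise_flag); since O(not flag_prescription), deontic closure gives O(raise_flag).
Premise 5, O(report_ledger ⊃ not raise_flag), contraposes to O(raise_flag ⊃ not report_ledger); with O(raise_flag) we get O(not report_ledger).
The contrapositive of premise 7 (O(log_consent ⊃ report_ledger)) is O(not report_ledger ⊃ not log_consent), and O(not report_ledger) is already established, so O(not log_consent).
Applying K to premise 8 (O(not log_consent ⊃ not freeze_account)) and O(not log_consent) yields O(not freeze_account).
The contrapositive of premise 4 (O(not reconcile_affidavit ⊃ freeze_account)) is O(not freeze_account ⊃ reconcile_affidavit), and O(not freeze_account) is already established, so O(reconcile_affidavit).
So O(reconcile_affidavit) holds — reconcile_affidavit is obligatory. None of the other listed options is made obligatory by any chain of premises.

reconcile_affidavit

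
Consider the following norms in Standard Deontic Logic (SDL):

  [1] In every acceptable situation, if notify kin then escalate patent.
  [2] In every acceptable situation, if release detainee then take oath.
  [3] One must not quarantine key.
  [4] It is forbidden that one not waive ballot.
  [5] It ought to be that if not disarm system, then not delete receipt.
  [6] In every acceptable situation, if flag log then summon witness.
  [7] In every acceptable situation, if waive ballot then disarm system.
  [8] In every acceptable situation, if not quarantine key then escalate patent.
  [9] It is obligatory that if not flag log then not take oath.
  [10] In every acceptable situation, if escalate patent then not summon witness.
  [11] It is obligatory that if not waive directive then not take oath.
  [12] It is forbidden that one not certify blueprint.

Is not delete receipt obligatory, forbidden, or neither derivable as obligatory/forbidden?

Premise 5 is O(¬disarm_system → ¬delete_receipt), but O(¬disarm_system) is not derivable from the premises, so it does not yield O(¬delete_receipt).
No premise or chain of K-axiom applications forces O(¬delete_receipt), and none forces O(delete_receipt). So ¬delete_receipt is neither obligatory nor forbidden under these norms.

Neither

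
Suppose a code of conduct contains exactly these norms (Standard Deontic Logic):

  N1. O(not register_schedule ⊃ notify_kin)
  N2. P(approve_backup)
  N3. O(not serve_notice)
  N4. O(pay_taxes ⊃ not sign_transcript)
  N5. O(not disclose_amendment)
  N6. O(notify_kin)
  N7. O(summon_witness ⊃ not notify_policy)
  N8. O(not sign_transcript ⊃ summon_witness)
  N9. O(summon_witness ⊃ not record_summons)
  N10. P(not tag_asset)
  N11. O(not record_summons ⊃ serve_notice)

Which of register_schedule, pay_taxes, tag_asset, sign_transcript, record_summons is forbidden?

pay_taxes

Premise 3 states O(not serve_notice) outright.
Premise 11, O(not record_summons ⊃ serve_notice), contraposes to O(not serve_notice ⊃ record_summons); with O(not serve_notice) we get O(record_summons).
The contrapositive of premise 9 (O(summon_witness ⊃ not record_summons)) is O(record_summons ⊃ not summon_witness), and O(record_summons) is already established, so O(not summon_witness).
Premise 8, O(not sign_transcript ⊃ summon_witness), contraposes to O(not summon_witness ⊃ sign_transcript); with O(not summon_witness) we get O(sign_transcript).
Premise 4 is O(pay_taxes ⊃ not sign_transcript); contrapositively O(sign_transcript ⊃ not pay_taxes). Since O(sign_transcript) holds, K gives O(not pay_taxes).
So O(not pay_taxes) holds, i.e. pay_taxes is forbidden. None of the other listed options is forbidden under the premises.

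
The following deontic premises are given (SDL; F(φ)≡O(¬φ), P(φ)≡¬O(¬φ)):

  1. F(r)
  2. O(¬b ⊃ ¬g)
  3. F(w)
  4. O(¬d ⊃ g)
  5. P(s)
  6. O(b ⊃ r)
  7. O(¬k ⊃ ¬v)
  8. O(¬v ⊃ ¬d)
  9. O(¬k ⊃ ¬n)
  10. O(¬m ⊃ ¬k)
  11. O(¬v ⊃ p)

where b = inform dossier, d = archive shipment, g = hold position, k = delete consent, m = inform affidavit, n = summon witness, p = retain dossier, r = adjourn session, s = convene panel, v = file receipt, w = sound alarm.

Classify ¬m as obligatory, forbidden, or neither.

Forbidden

Premise 1, F(r), is equivalent to O(¬r).
Premise 6 is O(b ⊃ r); contrapositively O(¬r ⊃ ¬b). Since O(¬r) holds, K gives O(¬b).
With premise 2, O(¬b ⊃ ¬g), the K-axiom yields O(¬g).
Premise 4, O(¬d ⊃ g), contraposes to O(¬g ⊃ d); with O(¬g) we get O(d).
The contrapositive of premise 8 (O(¬v ⊃ ¬d)) is O(d ⊃ v), and O(d) is already established, so O(v).
Premise 7, O(¬k ⊃ ¬v), contraposes to O(v ⊃ k); with O(v) we get O(k).
The contrapositive of premise 10 (O(¬m ⊃ ¬k)) is O(k ⊃ m), and O(k) is already established, so O(m).
Premises 3, 5, 9, 11 do not contribute to this derivation.
Thus O(m), which is F(¬m): ¬m is forbidden.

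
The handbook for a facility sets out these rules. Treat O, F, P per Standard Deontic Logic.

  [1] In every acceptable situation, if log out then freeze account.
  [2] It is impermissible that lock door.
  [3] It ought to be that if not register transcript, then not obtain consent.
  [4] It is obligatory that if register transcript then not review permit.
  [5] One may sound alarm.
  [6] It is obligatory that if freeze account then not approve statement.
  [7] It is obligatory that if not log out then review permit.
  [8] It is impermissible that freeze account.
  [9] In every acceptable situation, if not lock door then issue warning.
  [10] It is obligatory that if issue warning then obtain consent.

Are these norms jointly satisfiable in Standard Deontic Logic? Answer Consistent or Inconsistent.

Premise 8 is F(freeze_account), i.e. O(¬freeze_account).
Premise 1 is O(log_out → freeze_account); contrapositively O(¬freeze_account → ¬log_out). Since O(¬freeze_account) holds, K gives O(¬log_out).
With premise 7, O(¬log_out → review_permit), the K-axiom yields O(review_permit).
Premise 4 is O(register_transcript → ¬review_permit); contrapositively O(review_permit → ¬register_transcript). Since O(review_permit) holds, K gives O(¬register_transcript).
From O(¬register_transcript) and premise 3, O(¬register_transcript → ¬obtain_consent), we obtain O(¬obtain_consent).
The contrapositive of premise 10 (O(issue_warning → obtain_consent)) is O(¬obtain_consent → ¬issue_warning), and O(¬obtain_consent) is already established, so O(¬issue_warning).
Premise 9, O(¬lock_door → issue_warning), contraposes to O(¬issue_warning → lock_door); with O(¬issue_warning) we get O(lock_door).
Yet premise 2 is F(lock_door), i.e. O(¬lock_door).
We now have both O(lock_door) and O(¬lock_door) — lock_door is simultaneously obligatory and forbidden, violating the D-axiom.

Inconsistent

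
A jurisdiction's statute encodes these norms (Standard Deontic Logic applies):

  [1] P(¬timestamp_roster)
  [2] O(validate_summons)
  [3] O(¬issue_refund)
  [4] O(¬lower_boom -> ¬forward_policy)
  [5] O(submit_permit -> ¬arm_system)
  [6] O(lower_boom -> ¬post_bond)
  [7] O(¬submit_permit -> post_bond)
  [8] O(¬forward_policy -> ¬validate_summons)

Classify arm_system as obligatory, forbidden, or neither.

Premise 2 states O(validate_summons) outright.
Premise 8 is O(¬forward_policy -> ¬validate_summons); contrapositively O(validate_summons -> forward_policy). Since O(validate_summons) holds, K gives O(forward_policy).
Premise 4, O(¬lower_boom -> ¬forward_policy), contraposes to O(forward_policy -> lower_boom); with O(forward_policy) we get O(lower_boom).
With premise 6, O(lower_boom -> ¬post_bond), the K-axiom yields O(¬post_bond).
Premise 7, O(¬submit_permit -> post_bond), contraposes to O(¬post_bond -> submit_permit); with O(¬post_bond) we get O(submit_permit).
Applying K to premise 5 (O(submit_permit -> ¬arm_system)) and O(submit_permit) yields O(¬arm_system).
Premises 1, 3 do not contribute to this derivation.
Thus O(¬arm_system), which is F(arm_system): arm_system is forbidden.

Forbidden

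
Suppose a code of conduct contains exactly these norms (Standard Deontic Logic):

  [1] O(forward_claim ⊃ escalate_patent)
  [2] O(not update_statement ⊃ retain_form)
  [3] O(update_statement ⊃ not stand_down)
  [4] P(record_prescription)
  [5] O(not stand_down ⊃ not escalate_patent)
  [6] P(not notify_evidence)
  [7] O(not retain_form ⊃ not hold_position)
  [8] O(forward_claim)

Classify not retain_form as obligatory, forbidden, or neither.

From premise 8 we have O(forward_claim).
Premise 1 is O(forward_claim ⊃ escalate_patent); since O(forward_claim), deontic closure gives O(escalate_patent).
Premise 5, O(not stand_down ⊃ not escalate_patent), contraposes to O(escalate_patent ⊃ stand_down); with O(escalate_patent) we get O(stand_down).
Premise 3 is O(update_statement ⊃ not stand_down); contrapositively O(stand_down ⊃ not update_statement). Since O(stand_down) holds, K gives O(not update_statement).
Premise 2 is O(not update_statement ⊃ retain_form); since O(not update_statement), deontic closure gives O(retain_form).
Premises 4, 6, 7 do not contribute to this derivation.
Thus O(retain_form), which is F(not retain_form): not retain_form is forbidden.

Forbidden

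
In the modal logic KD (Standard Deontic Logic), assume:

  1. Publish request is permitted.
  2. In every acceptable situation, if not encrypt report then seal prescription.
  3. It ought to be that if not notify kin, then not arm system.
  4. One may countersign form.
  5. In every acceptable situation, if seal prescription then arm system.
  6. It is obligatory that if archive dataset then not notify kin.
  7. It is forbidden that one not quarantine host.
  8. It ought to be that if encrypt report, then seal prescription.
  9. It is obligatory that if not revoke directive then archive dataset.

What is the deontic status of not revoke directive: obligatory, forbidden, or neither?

Premises 8 and 2 are O(encrypt_report → seal_prescription) and O(¬encrypt_report → seal_prescription); every ideal world satisfies encrypt_report or ¬encrypt_report, so in either case seal_prescription holds — hence O(seal_prescription).
Premise 5 is O(seal_prescription → arm_system); since O(seal_prescription), deontic closure gives O(arm_system).
Premise 3, O(¬notify_kin → ¬arm_system), contraposes to O(arm_system → notify_kin); with O(arm_system) we get O(notify_kin).
Premise 6, O(archive_dataset → ¬notify_kin), contraposes to O(notify_kin → ¬archive_dataset); with O(notify_kin) we get O(¬archive_dataset).
Premise 9 is O(¬revoke_directive → archive_dataset); contrapositively O(¬archive_dataset → revoke_directive). Since O(¬archive_dataset) holds, K gives O(revoke_directive).
Premises 1, 4, 7 do not contribute to this derivation.
Thus O(revoke_directive), which is F(¬revoke_directive): ¬revoke_directive is forbidden.

Forbidden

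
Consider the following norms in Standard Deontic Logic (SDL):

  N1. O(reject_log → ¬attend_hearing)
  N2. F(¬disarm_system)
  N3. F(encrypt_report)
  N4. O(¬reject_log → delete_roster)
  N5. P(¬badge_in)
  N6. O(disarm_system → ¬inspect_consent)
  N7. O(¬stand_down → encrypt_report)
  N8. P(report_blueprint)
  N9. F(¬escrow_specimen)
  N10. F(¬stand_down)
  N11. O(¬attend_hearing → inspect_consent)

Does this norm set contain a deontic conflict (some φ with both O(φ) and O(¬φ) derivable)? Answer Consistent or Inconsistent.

Consistent

Premise 7 is O(¬stand_down → encrypt_report), but O(¬stand_down) is not derivable from the premises, so it does not yield O(encrypt_report).
So O(encrypt_report) is not derivable, and the apparent clash with O(¬encrypt_report) does not arise.
A world satisfying every obligation exists (e.g. attend_hearing=true, badge_in=false, delete_roster=true, disarm_system=true, encrypt_report=false, escrow_specimen=true, inspect_consent=false, reject_log=false, report_blueprint=false, stand_down=true); no atom is both obligatory and forbidden, so the set is consistent.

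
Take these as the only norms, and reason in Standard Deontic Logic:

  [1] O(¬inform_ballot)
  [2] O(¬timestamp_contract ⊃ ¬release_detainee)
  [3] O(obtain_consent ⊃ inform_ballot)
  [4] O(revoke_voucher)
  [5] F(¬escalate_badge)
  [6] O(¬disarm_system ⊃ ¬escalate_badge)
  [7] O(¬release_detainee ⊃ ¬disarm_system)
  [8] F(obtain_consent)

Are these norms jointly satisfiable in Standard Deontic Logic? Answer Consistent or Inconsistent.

Consistent

Premise 3 is O(obtain_consent ⊃ inform_ballot), but O(obtain_consent) is not derivable from the premises, so it does not yield O(inform_ballot).
So O(inform_ballot) is not derivable, and the apparent clash with O(¬inform_ballot) does not arise.
A world satisfying every obligation exists (e.g. disarm_system=true, escalate_badge=true, inform_ballot=false, obtain_consent=false, release_detainee=true, revoke_voucher=true, timestamp_contract=true); no atom is both obligatory and forbidden, so the set is consistent.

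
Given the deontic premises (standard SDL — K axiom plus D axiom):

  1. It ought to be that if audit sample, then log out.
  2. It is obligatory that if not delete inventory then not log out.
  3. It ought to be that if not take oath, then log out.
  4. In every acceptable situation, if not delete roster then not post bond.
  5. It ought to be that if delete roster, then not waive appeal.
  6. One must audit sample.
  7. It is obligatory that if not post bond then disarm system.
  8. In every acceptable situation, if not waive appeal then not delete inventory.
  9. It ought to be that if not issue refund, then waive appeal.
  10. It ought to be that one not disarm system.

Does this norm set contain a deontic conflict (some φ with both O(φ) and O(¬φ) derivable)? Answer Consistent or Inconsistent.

Premise 6 gives O(audit_sample).
From O(audit_sample) and premise 1, O(audit_sample → log_out), we obtain O(log_out).
The contrapositive of premise 2 (O(¬delete_inventory → ¬log_out)) is O(log_out → delete_inventory), and O(log_out) is already established, so O(delete_inventory).
Premise 8, O(¬waive_appeal → ¬delete_inventory), contraposes to O(delete_inventory → waive_appeal); with O(delete_inventory) we get O(waive_appeal).
Premise 5, O(delete_roster → ¬waive_appeal), contraposes to O(waive_appeal → ¬delete_roster); with O(waive_appeal) we get O(¬delete_roster).
From O(¬delete_roster) and premise 4, O(¬delete_roster → ¬post_bond), we obtain O(¬post_bond).
Applying K to premise 7 (O(¬post_bond → disarm_system)) and O(¬post_bond) yields O(disarm_system).
However, premise 10 gives O(¬disarm_system).
We now have both O(disarm_system) and O(¬disarm_system) — disarm_system is simultaneously obligatory and forbidden, violating the D-axiom.

Inconsistent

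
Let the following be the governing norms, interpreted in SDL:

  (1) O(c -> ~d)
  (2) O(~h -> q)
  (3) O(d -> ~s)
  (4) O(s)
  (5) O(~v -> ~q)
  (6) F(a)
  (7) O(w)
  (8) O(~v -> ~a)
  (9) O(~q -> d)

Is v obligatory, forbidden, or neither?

Premise 4 gives O(s).
The contrapositive of premise 3 (O(d -> ~s)) is O(s -> ~d), and O(s) is already established, so O(~d).
Premise 9 is O(~q -> d); contrapositively O(~d -> q). Since O(~d) holds, K gives O(q).
Premise 5 is O(~v -> ~q); contrapositively O(q -> v). Since O(q) holds, K gives O(v).
Premises 1, 2, 6, 7, 8 do not contribute to this derivation.
Hence v is obligatory.

Obligatory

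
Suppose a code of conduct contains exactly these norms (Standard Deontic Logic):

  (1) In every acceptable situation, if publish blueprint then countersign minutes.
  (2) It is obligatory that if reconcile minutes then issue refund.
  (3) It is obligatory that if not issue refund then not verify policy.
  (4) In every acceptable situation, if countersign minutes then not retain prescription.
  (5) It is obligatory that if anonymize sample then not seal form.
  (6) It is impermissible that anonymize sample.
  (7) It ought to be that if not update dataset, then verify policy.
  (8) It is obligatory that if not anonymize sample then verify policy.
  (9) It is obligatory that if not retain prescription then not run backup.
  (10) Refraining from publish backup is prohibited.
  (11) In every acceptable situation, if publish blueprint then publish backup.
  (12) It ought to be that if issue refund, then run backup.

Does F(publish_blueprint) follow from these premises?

Premise 6, F(anonymize_sample), is equivalent to O(¬anonymize_sample).
From O(¬anonymize_sample) and premise 8, O(¬anonymize_sample → verify_policy), we obtain O(verify_policy).
Premise 3 is O(¬issue_refund → ¬verify_policy); contrapositively O(verify_policy → issue_refund). Since O(verify_policy) holds, K gives O(issue_refund).
From O(issue_refund) and premise 12, O(issue_refund → run_backup), we obtain O(run_backup).
Premise 9, O(¬retain_prescription → ¬run_backup), contraposes to O(run_backup → retain_prescription); with O(run_backup) we get O(retain_prescription).
Premise 4, O(countersign_minutes → ¬retain_prescription), contraposes to O(retain_prescription → ¬countersign_minutes); with O(retain_prescription) we get O(¬countersign_minutes).
The contrapositive of premise 1 (O(publish_blueprint → countersign_minutes)) is O(¬countersign_minutes → ¬publish_blueprint), and O(¬countersign_minutes) is already established, so O(¬publish_blueprint).
Premises 2, 5, 7, 10, 11 do not contribute to this derivation.
So O(¬publish_blueprint) holds, i.e. F(publish_blueprint). The claim follows.

Yes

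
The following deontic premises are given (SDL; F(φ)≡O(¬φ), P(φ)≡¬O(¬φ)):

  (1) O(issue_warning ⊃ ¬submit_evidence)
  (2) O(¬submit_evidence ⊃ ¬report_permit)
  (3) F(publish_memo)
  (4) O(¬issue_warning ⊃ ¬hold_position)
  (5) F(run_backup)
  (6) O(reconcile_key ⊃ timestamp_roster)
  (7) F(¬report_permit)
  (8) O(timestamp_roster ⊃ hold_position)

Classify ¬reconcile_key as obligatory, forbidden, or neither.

F(¬report_permit) at premise 7 means O(report_permit).
Premise 2 is O(¬submit_evidence ⊃ ¬report_permit); contrapositively O(report_permit ⊃ submit_evidence). Since O(report_permit) holds, K gives O(submit_evidence).
Premise 1, O(issue_warning ⊃ ¬submit_evidence), contraposes to O(submit_evidence ⊃ ¬issue_warning); with O(submit_evidence) we get O(¬issue_warning).
With premise 4, O(¬issue_warning ⊃ ¬hold_position), the K-axiom yields O(¬hold_position).
Premise 8, O(timestamp_roster ⊃ hold_position), contraposes to O(¬hold_position ⊃ ¬timestamp_roster); with O(¬hold_position) we get O(¬timestamp_roster).
Premise 6 is O(reconcile_key ⊃ timestamp_roster); contrapositively O(¬timestamp_roster ⊃ ¬reconcile_key). Since O(¬timestamp_roster) holds, K gives O(¬reconcile_key).
Premises 3, 5 do not contribute to this derivation.
Hence ¬reconcile_key is obligatory.

Obligatory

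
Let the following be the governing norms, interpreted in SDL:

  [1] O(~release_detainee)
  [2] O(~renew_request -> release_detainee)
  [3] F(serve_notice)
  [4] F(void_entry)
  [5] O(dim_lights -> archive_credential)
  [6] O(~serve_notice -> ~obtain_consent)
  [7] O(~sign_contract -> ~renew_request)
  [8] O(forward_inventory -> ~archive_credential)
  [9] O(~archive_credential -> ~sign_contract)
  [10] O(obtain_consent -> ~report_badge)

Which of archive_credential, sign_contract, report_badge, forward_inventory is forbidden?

forward_inventory

Premise 1 states O(~release_detainee) outright.
Premise 2 is O(~renew_request -> release_detainee); contrapositively O(~release_detainee -> renew_request). Since O(~release_detainee) holds, K gives O(renew_request).
Premise 7, O(~sign_contract -> ~renew_request), contraposes to O(renew_request -> sign_contract); with O(renew_request) we get O(sign_contract).
The contrapositive of premise 9 (O(~archive_credential -> ~sign_contract)) is O(sign_contract -> archive_credential), and O(sign_contract) is already established, so O(archive_credential).
Premise 8 is O(forward_inventory -> ~archive_credential); contrapositively O(archive_credential -> ~forward_inventory). Since O(archive_credential) holds, K gives O(~forward_inventory).
So O(~forward_inventory) holds, i.e. forward_inventory is forbidden. None of the other listed options is forbidden under the premises.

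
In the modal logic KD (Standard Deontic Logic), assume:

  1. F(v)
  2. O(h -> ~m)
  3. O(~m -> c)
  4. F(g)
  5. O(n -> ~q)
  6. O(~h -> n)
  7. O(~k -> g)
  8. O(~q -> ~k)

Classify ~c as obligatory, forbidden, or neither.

Forbidden

Premise 4 is F(g), i.e. O(~g).
The contrapositive of premise 7 (O(~k -> g)) is O(~g -> k), and O(~g) is already established, so O(k).
The contrapositive of premise 8 (O(~q -> ~k)) is O(k -> q), and O(k) is already established, so O(q).
Premise 5, O(n -> ~q), contraposes to O(q -> ~n); with O(q) we get O(~n).
Premise 6 is O(~h -> n); contrapositively O(~n -> h). Since O(~n) holds, K gives O(h).
Applying K to premise 2 (O(h -> ~m)) and O(h) yields O(~m).
Applying K to premise 3 (O(~m -> c)) and O(~m) yields O(c).
Premise 1 does not contribute to this derivation.
Thus O(c), which is F(~c): ~c is forbidden.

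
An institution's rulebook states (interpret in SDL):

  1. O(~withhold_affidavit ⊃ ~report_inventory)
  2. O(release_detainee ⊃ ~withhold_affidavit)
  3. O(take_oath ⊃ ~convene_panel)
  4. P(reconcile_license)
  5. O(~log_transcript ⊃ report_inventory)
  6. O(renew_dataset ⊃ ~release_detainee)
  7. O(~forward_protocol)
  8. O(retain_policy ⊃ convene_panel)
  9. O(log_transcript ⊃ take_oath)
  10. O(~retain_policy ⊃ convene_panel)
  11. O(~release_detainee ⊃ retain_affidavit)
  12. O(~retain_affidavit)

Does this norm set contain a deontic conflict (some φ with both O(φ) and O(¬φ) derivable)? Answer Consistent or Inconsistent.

Inconsistent

Premises 10 and 8 are O(~retain_policy ⊃ convene_panel) and O(retain_policy ⊃ convene_panel); every ideal world satisfies ~retain_policy or retain_policy, so in either case convene_panel holds — hence O(convene_panel).
The contrapositive of premise 3 (O(take_oath ⊃ ~convene_panel)) is O(convene_panel ⊃ ~take_oath), and O(convene_panel) is already established, so O(~take_oath).
Premise 9 is O(log_transcript ⊃ take_oath); contrapositively O(~take_oath ⊃ ~log_transcript). Since O(~take_oath) holds, K gives O(~log_transcript).
From O(~log_transcript) and premise 5, O(~log_transcript ⊃ report_inventory), we obtain O(report_inventory).
Premise 1, O(~withhold_affidavit ⊃ ~report_inventory), contraposes to O(report_inventory ⊃ withhold_affidavit); with O(report_inventory) we get O(withhold_affidavit).
The contrapositive of premise 2 (O(release_detainee ⊃ ~withhold_affidavit)) is O(withhold_affidavit ⊃ ~release_detainee), and O(withhold_affidavit) is already established, so O(~release_detainee).
Applying K to premise 11 (O(~release_detainee ⊃ retain_affidavit)) and O(~release_detainee) yields O(retain_affidavit).
But premise 12 directly asserts O(~retain_affidavit).
We now have both O(retain_affidavit) and O(~retain_affidavit) — retain_affidavit is simultaneously obligatory and forbidden, violating the D-axiom.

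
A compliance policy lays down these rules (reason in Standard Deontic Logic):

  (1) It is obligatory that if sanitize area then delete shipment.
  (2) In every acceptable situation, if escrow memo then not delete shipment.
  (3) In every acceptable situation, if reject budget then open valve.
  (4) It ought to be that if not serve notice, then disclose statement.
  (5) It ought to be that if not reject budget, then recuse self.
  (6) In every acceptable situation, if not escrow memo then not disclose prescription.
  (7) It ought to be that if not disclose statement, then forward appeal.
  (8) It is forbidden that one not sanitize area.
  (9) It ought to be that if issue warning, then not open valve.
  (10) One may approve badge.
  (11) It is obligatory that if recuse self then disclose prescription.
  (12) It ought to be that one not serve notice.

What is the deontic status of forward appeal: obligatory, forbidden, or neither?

Premise 7 is O(¬disclose_statement → forward_appeal), but O(¬disclose_statement) is not derivable from the premises, so it does not yield O(forward_appeal).
No premise or chain of K-axiom applications forces O(forward_appeal), and none forces O(¬forward_appeal). So forward_appeal is neither obligatory nor forbidden under these norms.

Neither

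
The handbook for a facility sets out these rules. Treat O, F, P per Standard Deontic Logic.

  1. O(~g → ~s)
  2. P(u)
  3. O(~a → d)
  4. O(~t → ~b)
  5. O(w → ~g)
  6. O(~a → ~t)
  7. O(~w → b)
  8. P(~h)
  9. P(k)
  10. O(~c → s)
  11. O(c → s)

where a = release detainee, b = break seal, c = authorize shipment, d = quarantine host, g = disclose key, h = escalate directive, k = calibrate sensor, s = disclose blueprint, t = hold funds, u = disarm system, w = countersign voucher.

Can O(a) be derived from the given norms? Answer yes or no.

Yes

Premises 11 and 10 cover both cases: O(c → s) and O(~c → s). Since c ∨ ~c is a tautology, O(s) follows.
Premise 1, O(~g → ~s), contraposes to O(s → g); with O(s) we get O(g).
The contrapositive of premise 5 (O(w → ~g)) is O(g → ~w), and O(g) is already established, so O(~w).
With premise 7, O(~w → b), the K-axiom yields O(b).
The contrapositive of premise 4 (O(~t → ~b)) is O(b → t), and O(b) is already established, so O(t).
The contrapositive of premise 6 (O(~a → ~t)) is O(t → a), and O(t) is already established, so O(a).
Premises 2, 3, 8, 9 do not contribute to this derivation.
So O(a) follows.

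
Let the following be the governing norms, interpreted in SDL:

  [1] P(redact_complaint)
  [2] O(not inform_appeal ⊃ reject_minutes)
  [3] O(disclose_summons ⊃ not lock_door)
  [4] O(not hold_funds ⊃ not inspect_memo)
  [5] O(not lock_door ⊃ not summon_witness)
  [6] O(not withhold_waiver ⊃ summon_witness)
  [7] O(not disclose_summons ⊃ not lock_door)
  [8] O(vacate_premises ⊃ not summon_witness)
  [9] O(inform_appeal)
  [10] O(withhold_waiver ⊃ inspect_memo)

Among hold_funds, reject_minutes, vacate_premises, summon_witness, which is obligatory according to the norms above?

Premises 7 and 3 cover both cases: O(not disclose_summons ⊃ not lock_door) and O(disclose_summons ⊃ not lock_door). Since not disclose_summons ∨ disclose_summons is a tautology, O(not lock_door) follows.
From O(not lock_door) and premise 5, O(not lock_door ⊃ not summon_witness), we obtain O(not summon_witness).
Premise 6 is O(not withhold_waiver ⊃ summon_witness); contrapositively O(not summon_witness ⊃ withhold_waiver). Since O(not summon_witness) holds, K gives O(withhold_waiver).
Applying K to premise 10 (O(withhold_waiver ⊃ inspect_memo)) and O(withhold_waiver) yields O(inspect_memo).
Premise 4, O(not hold_funds ⊃ not inspect_memo), contraposes to O(inspect_memo ⊃ hold_funds); with O(inspect_memo) we get O(hold_funds).
So O(hold_funds) holds — hold_funds is obligatory. None of the other listed options is made obligatory by any chain of premises.

hold_funds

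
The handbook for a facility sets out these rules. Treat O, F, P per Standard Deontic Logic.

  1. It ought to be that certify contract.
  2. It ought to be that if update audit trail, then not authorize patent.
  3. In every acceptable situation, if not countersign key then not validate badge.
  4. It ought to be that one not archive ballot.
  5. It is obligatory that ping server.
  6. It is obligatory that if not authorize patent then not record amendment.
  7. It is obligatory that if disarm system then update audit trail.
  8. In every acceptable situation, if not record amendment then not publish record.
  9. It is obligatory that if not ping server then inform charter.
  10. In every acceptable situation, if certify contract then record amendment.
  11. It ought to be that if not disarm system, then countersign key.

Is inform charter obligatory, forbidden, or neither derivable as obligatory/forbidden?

Neither

Premise 9 is O(¬ping_server → inform_charter), but O(¬ping_server) is not derivable from the premises, so it does not yield O(inform_charter).
No premise or chain of K-axiom applications forces O(inform_charter), and none forces O(¬inform_charter). So inform_charter is neither obligatory nor forbidden under these norms.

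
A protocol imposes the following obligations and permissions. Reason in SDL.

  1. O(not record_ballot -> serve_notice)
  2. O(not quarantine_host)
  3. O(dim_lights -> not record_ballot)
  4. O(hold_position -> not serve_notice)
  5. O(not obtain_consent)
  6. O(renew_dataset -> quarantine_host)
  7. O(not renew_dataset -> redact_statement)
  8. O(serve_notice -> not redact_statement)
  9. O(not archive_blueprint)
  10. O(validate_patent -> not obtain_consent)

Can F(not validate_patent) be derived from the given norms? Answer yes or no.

No

Premise 10 is O(validate_patent -> not obtain_consent); even if O(not obtain_consent) held, inferring O(validate_patent) would be affirming the consequent — invalid.
No other premise forces O(validate_patent). An ideal world satisfying every premise can still have not validate_patent true, so F(not validate_patent) is not derivable.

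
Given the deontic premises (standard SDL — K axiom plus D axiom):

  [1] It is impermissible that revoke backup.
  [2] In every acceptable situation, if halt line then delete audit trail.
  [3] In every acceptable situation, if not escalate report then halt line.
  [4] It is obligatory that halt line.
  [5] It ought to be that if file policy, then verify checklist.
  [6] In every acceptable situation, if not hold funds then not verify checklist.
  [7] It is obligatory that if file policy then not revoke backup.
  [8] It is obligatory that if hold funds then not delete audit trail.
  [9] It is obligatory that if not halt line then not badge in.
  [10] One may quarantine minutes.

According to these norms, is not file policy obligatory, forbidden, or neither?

Obligatory

From premise 4 we have O(halt_line).
With premise 2, O(halt_line → delete_audit_trail), the K-axiom yields O(delete_audit_trail).
Premise 8, O(hold_funds → ¬delete_audit_trail), contraposes to O(delete_audit_trail → ¬hold_funds); with O(delete_audit_trail) we get O(¬hold_funds).
With premise 6, O(¬hold_funds → ¬verify_checklist), the K-axiom yields O(¬verify_checklist).
The contrapositive of premise 5 (O(file_policy → verify_checklist)) is O(¬verify_checklist → ¬file_policy), and O(¬verify_checklist) is already established, so O(¬file_policy).
Premises 1, 3, 7, 9, 10 do not contribute to this derivation.
Hence ¬file_policy is obligatory.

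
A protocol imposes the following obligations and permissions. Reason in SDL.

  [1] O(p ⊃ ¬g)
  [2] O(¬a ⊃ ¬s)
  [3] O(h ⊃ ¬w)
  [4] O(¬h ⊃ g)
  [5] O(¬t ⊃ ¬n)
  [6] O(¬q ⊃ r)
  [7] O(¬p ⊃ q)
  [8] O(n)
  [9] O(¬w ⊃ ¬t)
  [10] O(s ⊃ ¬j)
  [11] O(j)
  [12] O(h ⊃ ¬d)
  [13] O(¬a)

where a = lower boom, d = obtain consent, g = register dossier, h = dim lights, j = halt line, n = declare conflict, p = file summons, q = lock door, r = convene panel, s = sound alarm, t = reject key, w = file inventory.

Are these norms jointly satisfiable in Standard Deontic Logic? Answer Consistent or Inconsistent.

Consistent

Premise 10 is O(s ⊃ ¬j), but O(s) is not derivable from the premises, so it does not yield O(¬j).
So O(¬j) is not derivable, and the apparent clash with O(j) does not arise.
A world satisfying every obligation exists (e.g. a=false, d=false, g=true, h=false, j=true, n=true, p=false, q=true, r=false, s=false, t=true, w=true); no atom is both obligatory and forbidden, so the set is consistent.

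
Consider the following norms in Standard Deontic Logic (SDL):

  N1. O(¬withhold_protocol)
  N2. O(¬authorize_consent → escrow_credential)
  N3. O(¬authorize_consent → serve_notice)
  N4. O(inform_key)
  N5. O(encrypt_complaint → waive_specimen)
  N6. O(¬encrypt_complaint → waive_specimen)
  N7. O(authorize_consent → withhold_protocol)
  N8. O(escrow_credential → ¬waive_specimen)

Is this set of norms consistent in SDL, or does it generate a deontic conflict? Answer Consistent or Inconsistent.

Inconsistent

Premises 5 and 6 cover both cases: O(encrypt_complaint → waive_specimen) and O(¬encrypt_complaint → waive_specimen). Since encrypt_complaint ∨ ¬encrypt_complaint is a tautology, O(waive_specimen) follows.
Premise 8 is O(escrow_credential → ¬waive_specimen); contrapositively O(waive_specimen → ¬escrow_credential). Since O(waive_specimen) holds, K gives O(¬escrow_credential).
Premise 2, O(¬authorize_consent → escrow_credential), contraposes to O(¬escrow_credential → authorize_consent); with O(¬escrow_credential) we get O(authorize_consent).
Premise 7 is O(authorize_consent → withhold_protocol); since O(authorize_consent), deontic closure gives O(withhold_protocol).
Yet premise 1 states O(¬withhold_protocol).
We now have both O(withhold_protocol) and O(¬withhold_protocol) — withhold_protocol is simultaneously obligatory and forbidden, violating the D-axiom.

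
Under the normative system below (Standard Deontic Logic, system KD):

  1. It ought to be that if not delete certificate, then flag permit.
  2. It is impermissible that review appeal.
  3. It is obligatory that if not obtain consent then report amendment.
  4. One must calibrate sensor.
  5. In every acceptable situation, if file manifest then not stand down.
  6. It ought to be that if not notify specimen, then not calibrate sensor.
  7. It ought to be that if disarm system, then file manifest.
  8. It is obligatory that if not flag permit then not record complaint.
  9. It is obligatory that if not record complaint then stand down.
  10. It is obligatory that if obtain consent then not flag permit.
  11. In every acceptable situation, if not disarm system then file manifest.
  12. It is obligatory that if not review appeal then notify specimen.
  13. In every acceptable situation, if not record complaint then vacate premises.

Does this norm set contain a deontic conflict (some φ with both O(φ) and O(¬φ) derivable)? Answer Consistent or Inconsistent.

Consistent

Premise 6 is O(¬notify_specimen → ¬calibrate_sensor), but O(¬notify_specimen) is not derivable from the premises, so it does not yield O(¬calibrate_sensor).
So O(¬calibrate_sensor) is not derivable, and the apparent clash with O(calibrate_sensor) does not arise.
A world satisfying every obligation exists (e.g. calibrate_sensor=true, delete_certificate=false, disarm_system=false, file_manifest=true, flag_permit=true, notify_specimen=true, obtain_consent=false, record_complaint=true, report_amendment=true, review_appeal=false, stand_down=false, vacate_premises=false); no atom is both obligatory and forbidden, so the set is consistent.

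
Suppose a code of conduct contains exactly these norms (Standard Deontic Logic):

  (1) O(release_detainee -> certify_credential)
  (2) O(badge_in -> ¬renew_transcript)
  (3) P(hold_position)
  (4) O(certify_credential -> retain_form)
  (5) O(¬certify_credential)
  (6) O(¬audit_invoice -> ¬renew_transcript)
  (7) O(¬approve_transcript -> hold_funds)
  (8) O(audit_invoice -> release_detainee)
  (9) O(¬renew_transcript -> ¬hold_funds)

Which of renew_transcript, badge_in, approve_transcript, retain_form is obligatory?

Premise 5 gives O(¬certify_credential).
The contrapositive of premise 1 (O(release_detainee -> certify_credential)) is O(¬certify_credential -> ¬release_detainee), and O(¬certify_credential) is already established, so O(¬release_detainee).
Premise 8, O(audit_invoice -> release_detainee), contraposes to O(¬release_detainee -> ¬audit_invoice); with O(¬release_detainee) we get O(¬audit_invoice).
With premise 6, O(¬audit_invoice -> ¬renew_transcript), the K-axiom yields O(¬renew_transcript).
Premise 9 is O(¬renew_transcript -> ¬hold_funds); since O(¬renew_transcript), deontic closure gives O(¬hold_funds).
Premise 7 is O(¬approve_transcript -> hold_funds); contrapositively O(¬hold_funds -> approve_transcript). Since O(¬hold_funds) holds, K gives O(approve_transcript).
So O(approve_transcript) holds — approve_transcript is obligatory. None of the other listed options is made obligatory by any chain of premises.

approve_transcript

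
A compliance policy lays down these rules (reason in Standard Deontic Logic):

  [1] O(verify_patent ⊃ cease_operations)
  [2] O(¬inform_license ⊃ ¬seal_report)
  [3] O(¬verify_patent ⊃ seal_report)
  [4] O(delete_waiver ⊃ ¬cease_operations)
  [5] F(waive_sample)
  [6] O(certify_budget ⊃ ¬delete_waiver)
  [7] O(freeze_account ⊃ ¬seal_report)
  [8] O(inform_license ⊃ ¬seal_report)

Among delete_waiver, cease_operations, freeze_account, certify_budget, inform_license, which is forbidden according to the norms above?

delete_waiver

By case analysis on inform_license: premise 8 gives O(inform_license ⊃ ¬seal_report) and premise 2 gives O(¬inform_license ⊃ ¬seal_report), so O(¬seal_report) either way.
The contrapositive of premise 3 (O(¬verify_patent ⊃ seal_report)) is O(¬seal_report ⊃ verify_patent), and O(¬seal_report) is already established, so O(verify_patent).
Applying K to premise 1 (O(verify_patent ⊃ cease_operations)) and O(verify_patent) yields O(cease_operations).
The contrapositive of premise 4 (O(delete_waiver ⊃ ¬cease_operations)) is O(cease_operations ⊃ ¬delete_waiver), and O(cease_operations) is already established, so O(¬delete_waiver).
So O(¬delete_waiver) holds, i.e. delete_waiver is forbidden. None of the other listed options is forbidden under the premises.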